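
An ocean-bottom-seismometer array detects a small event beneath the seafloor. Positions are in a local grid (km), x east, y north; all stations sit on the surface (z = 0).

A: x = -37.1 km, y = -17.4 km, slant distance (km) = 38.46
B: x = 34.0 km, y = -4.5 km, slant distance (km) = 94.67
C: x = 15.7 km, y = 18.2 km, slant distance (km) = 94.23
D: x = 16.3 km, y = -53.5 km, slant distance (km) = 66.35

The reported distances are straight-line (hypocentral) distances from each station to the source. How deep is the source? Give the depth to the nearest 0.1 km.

Each station gives a sphere (x−x_i)² + (y−y_i)² + z² = d_i² (stations at z=0).
Subtracting the A sphere from B and C: z² cancels, leaving linear equations in x and y:
142.2 x + 25.8 y = -7986.16
105.6 x + 71.2 y = -8501.56
Solving: x ≈ -47.198, y ≈ -49.402 km (keep extra digits for the depth step; rounded: -47.2, -49.4).
Then from the A sphere: z² = 38.46² − (x + 37.1)² − (y + 17.4)² with x = -47.198, y = -49.402, so z ≈ 18.790 ≈ 18.8 km.
Check against D (with the unrounded solution): distance 66.35 ≈ 66.35 km. ✓

18.8 km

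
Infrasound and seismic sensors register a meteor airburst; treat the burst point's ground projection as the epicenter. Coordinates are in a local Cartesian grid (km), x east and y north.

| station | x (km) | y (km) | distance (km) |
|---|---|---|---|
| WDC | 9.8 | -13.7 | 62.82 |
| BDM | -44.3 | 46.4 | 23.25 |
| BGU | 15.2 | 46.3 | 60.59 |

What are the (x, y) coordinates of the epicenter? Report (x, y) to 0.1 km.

(-40.9, 23.4)

Circle about each station: (x − 9.8)² + (y + 13.7)² = 62.82²; (x + 44.3)² + (y − 46.4)² = 23.25²; (x − 15.2)² + (y − 46.3)² = 60.59².
Subtracting pairs of circle equations eliminates x²+y² and gives linear equations (the radical axes):
-108.2 x + 120.2 y = 7237.51
10.8 x + 120.0 y = 2366.20
Solving the 2×2 system: x ≈ -40.9, y ≈ 23.4 km.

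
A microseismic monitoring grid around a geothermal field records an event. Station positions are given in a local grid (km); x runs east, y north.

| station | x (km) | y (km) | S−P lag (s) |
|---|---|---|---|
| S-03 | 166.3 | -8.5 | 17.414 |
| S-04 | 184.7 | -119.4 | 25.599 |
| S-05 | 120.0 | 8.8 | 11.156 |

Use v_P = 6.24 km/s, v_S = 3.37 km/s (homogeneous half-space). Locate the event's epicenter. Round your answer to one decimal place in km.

(38.9, -1.4)

Distance from S−P lag: d = Δt · v_P v_S / (v_P − v_S) = Δt · (6.24·3.37)/(6.24−3.37) ≈ 7.3271·Δt.
So d_S-03 = 127.59, d_S-04 = 187.57, d_S-05 = 81.74 km.
Circle about each station: (x − 166.3)² + (y + 8.5)² = 127.59²; (x − 184.7)² + (y + 119.4)² = 187.57²; (x − 120.0)² + (y − 8.8)² = 81.74².
Subtracting pairs of circle equations eliminates x²+y² and gives linear equations (the radical axes):
36.8 x − 221.8 y = 1739.21
-92.6 x + 34.6 y = -3652.72
Solving the 2×2 system: x ≈ 38.9, y ≈ -1.4 km.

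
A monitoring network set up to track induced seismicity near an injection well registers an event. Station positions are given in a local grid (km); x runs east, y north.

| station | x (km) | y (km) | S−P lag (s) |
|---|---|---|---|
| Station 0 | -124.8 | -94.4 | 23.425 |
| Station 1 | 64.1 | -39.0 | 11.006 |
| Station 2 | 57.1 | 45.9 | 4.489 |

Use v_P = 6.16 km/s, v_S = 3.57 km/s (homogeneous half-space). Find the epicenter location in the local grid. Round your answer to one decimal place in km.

Distance from S−P lag: d = Δt · v_P v_S / (v_P − v_S) = Δt · (6.16·3.57)/(6.16−3.57) ≈ 8.4908·Δt.
So d_Station 0 = 198.90, d_Station 1 = 93.45, d_Station 2 = 38.12 km.
Circle about each station: (x + 124.8)² + (y + 94.4)² = 198.90²; (x − 64.1)² + (y + 39.0)² = 93.45²; (x − 57.1)² + (y − 45.9)² = 38.12².
Subtracting the Station 0 equation from the Station 1 and Station 2 equations removes the quadratic terms:
377.8 x + 110.8 y = 11971.72
363.8 x + 280.6 y = 18988.90
Solving the 2×2 system: x ≈ 19.1, y ≈ 42.9 km.

19.1 km east, 42.9 km north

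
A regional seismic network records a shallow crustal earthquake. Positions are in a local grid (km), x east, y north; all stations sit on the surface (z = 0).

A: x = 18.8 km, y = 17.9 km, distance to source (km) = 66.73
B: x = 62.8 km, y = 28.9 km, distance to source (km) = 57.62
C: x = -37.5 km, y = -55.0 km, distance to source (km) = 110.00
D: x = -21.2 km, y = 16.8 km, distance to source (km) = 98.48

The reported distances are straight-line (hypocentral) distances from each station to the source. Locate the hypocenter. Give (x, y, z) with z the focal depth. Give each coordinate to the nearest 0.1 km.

x ≈ 65.5 km, y ≈ -23.9 km, depth ≈ 22.9 km

Each station gives a sphere (x−x_i)² + (y−y_i)² + z² = d_i² (stations at z=0).
Subtracting the A sphere from B and C: z² cancels, leaving linear equations in x and y:
88.0 x + 22.0 y = 5238.03
-112.6 x − 145.8 y = -3889.71
Solving: x ≈ 65.500, y ≈ -23.906 km (keep extra digits for the depth step; rounded: 65.5, -23.9).
Then from the A sphere: z² = 66.73² − (x − 18.8)² − (y − 17.9)² with x = 65.500, y = -23.906, so z ≈ 22.897 ≈ 22.9 km.
Check against D (with the unrounded solution): distance 98.48 ≈ 98.48 km. ✓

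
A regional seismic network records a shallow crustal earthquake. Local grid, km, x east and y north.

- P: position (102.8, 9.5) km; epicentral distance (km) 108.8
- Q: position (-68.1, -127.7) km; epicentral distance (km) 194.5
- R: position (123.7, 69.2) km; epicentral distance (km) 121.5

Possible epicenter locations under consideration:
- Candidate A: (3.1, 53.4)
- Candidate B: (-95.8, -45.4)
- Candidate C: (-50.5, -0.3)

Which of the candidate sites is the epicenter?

For each candidate, compare |candidate − station| to the reported distance:
Candidate A: residuals P 0.1, Q 0.1, R 0.1 → max 0.1 km
Candidate B: residuals P 97.2, Q 107.7, R 126.1 → max 126.1 km
Candidate C: residuals P 44.8, Q 65.9, R 66.1 → max 66.1 km
Only Candidate A has all residuals ≈ 0.

Candidate A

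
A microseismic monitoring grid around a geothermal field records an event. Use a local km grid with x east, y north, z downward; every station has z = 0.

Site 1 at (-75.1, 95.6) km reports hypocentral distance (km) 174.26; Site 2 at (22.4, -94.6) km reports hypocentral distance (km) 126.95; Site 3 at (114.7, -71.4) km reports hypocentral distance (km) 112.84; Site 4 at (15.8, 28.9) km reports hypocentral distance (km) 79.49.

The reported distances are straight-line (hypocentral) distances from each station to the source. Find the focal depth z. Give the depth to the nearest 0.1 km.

z ≈ 60.3 km

Each station gives a sphere (x−x_i)² + (y−y_i)² + z² = d_i² (stations at z=0).
Subtracting the Site 1 sphere from Site 2 and Site 3: z² cancels, leaving linear equations in x and y:
195.0 x − 380.4 y = 8921.80
379.6 x − 334.0 y = 21108.36
Solving: x ≈ 63.703, y ≈ 9.202 km (keep extra digits for the depth step; rounded: 63.7, 9.2).
Then from the Site 1 sphere: z² = 174.26² − (x + 75.1)² − (y − 95.6)² with x = 63.703, y = 9.202, so z ≈ 60.296 ≈ 60.3 km.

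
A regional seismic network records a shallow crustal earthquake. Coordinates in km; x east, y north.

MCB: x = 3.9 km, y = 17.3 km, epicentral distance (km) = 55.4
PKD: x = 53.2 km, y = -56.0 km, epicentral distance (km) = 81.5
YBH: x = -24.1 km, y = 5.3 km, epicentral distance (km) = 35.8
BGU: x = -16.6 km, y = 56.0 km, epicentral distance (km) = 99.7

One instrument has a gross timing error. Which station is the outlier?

Solve using three stations at a time. Using MCB, PKD, YBH (subtract circle equations pairwise → linear system) gives (x, y) ≈ (-24.1, -30.4).
Distances from that point to each station vs reported:
  MCB: calculated 55.3 vs reported 55.4 → residual 0.1 km
  PKD: calculated 81.5 vs reported 81.5 → residual 0.0 km
  YBH: calculated 35.7 vs reported 35.8 → residual 0.1 km
  BGU: calculated 86.7 vs reported 99.7 → residual 13.0 km
MCB, PKD, YBH are mutually consistent (residuals ≈ 0); BGU is off by 13.0 km.

BGU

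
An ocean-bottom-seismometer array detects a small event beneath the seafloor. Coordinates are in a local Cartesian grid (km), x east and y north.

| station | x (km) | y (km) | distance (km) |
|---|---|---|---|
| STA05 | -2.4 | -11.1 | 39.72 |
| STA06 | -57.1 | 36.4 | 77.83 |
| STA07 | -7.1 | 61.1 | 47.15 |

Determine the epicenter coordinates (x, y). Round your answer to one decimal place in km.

19.4 km east, 22.1 km north

Circle about each station: (x + 2.4)² + (y + 11.1)² = 39.72²; (x + 57.1)² + (y − 36.4)² = 77.83²; (x + 7.1)² + (y − 61.1)² = 47.15².
Subtracting pairs of circle equations eliminates x²+y² and gives linear equations (the radical axes):
-109.4 x + 95.0 y = -23.43
-9.4 x + 144.4 y = 3009.21
Solving the 2×2 system: x ≈ 19.4, y ≈ 22.1 km.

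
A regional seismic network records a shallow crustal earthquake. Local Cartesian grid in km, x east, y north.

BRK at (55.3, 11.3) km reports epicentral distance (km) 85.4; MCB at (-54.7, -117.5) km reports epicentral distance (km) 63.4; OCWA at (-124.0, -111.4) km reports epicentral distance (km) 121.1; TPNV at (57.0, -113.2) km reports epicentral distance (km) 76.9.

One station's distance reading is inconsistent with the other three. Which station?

BRK

Solve using three stations at a time. Using MCB, OCWA, TPNV (subtract circle equations pairwise → linear system) gives (x, y) ≈ (-8.9, -73.5).
Distances from that point to each station vs reported:
  BRK: calculated 106.4 vs reported 85.4 → residual 21.0 km
  MCB: calculated 63.5 vs reported 63.4 → residual 0.1 km
  OCWA: calculated 121.1 vs reported 121.1 → residual 0.0 km
  TPNV: calculated 77.0 vs reported 76.9 → residual 0.1 km
MCB, OCWA, TPNV are mutually consistent (residuals ≈ 0); BRK is off by 21.0 km.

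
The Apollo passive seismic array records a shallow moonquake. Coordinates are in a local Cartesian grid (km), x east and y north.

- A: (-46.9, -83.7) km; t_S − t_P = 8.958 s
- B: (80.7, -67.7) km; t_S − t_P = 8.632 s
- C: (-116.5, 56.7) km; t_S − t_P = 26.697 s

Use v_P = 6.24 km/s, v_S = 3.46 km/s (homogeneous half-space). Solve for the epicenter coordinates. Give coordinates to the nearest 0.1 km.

Distance from S−P lag: d = Δt · v_P v_S / (v_P − v_S) = Δt · (6.24·3.46)/(6.24−3.46) ≈ 7.7663·Δt.
So d_A = 69.57, d_B = 67.04, d_C = 207.34 km.
Circle about each station: (x + 46.9)² + (y + 83.7)² = 69.57²; (x − 80.7)² + (y + 67.7)² = 67.04²; (x + 116.5)² + (y − 56.7)² = 207.34².
Subtracting the A equation from the B and C equations removes the quadratic terms:
255.2 x + 32.0 y = 2236.10
-139.2 x + 280.8 y = -30568.05
Solving the 2×2 system: x ≈ 21.1, y ≈ -98.4 km.
Check against A (with the unrounded x, y): √((x + 46.9)²+(y + 83.7)²) = 69.57 ≈ 69.57 km. ✓

21.1 km east, -98.4 km north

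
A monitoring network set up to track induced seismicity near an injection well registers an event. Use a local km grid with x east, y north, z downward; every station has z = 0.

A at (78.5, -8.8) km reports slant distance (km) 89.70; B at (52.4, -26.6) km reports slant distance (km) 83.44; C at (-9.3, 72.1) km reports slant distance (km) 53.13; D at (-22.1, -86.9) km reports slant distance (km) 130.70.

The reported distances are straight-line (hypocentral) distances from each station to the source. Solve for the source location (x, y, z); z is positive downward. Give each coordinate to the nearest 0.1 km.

Each station gives a sphere (x−x_i)² + (y−y_i)² + z² = d_i² (stations at z=0).
Subtracting the A sphere from B and C: z² cancels, leaving linear equations in x and y:
-52.2 x − 35.6 y = -1702.51
-175.6 x + 161.8 y = 4268.50
Solving: x ≈ 8.403, y ≈ 35.502 km (keep extra digits for the depth step; rounded: 8.4, 35.5).
Then from the A sphere: z² = 89.70² − (x − 78.5)² − (y + 8.8)² with x = 8.403, y = 35.502, so z ≈ 34.203 ≈ 34.2 km.

x ≈ 8.4 km, y ≈ 35.5 km, depth ≈ 34.2 km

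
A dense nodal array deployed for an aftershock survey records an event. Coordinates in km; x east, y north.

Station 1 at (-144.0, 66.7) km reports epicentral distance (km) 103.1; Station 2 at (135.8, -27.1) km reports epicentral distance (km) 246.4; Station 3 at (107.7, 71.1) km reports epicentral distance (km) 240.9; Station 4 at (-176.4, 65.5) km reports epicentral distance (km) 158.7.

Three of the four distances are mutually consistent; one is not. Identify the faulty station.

Station 4

Solve using three stations at a time. Using Station 1, Station 2, Station 3 (subtract circle equations pairwise → linear system) gives (x, y) ≈ (-110.6, -30.8).
Distances from that point to each station vs reported:
  Station 1: calculated 103.1 vs reported 103.1 → residual 0.0 km
  Station 2: calculated 246.4 vs reported 246.4 → residual 0.0 km
  Station 3: calculated 240.9 vs reported 240.9 → residual 0.0 km
  Station 4: calculated 116.7 vs reported 158.7 → residual 42.0 km
Station 1, Station 2, Station 3 are mutually consistent (residuals ≈ 0); Station 4 is off by 42.0 km.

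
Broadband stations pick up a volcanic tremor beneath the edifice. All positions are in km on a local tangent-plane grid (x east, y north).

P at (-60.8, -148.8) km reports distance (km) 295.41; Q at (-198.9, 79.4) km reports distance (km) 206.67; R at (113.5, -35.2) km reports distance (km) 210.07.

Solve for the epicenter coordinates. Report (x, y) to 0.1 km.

x ≈ -1.5 km, y ≈ 140.6 km

Circle about each station: (x + 60.8)² + (y + 148.8)² = 295.41²; (x + 198.9)² + (y − 79.4)² = 206.67²; (x − 113.5)² + (y + 35.2)² = 210.07².
Subtracting pairs of circle equations eliminates x²+y² and gives linear equations (the radical axes):
-276.2 x + 456.4 y = 64582.07
348.6 x + 227.2 y = 31420.87
Solving the 2×2 system: x ≈ -1.5, y ≈ 140.6 km.
Check against P (with the unrounded x, y): √((x + 60.8)²+(y + 148.8)²) = 295.41 ≈ 295.41 km. ✓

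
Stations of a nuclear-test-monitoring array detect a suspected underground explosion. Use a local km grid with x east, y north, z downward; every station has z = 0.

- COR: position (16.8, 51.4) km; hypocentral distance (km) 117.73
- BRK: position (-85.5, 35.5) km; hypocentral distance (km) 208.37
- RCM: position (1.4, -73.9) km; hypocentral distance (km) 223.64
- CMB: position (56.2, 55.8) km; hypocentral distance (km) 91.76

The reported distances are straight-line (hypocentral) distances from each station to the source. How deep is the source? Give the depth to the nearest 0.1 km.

z ≈ 47.8 km

Each station gives a sphere (x−x_i)² + (y−y_i)² + z² = d_i² (stations at z=0).
Subtracting the COR sphere from BRK and RCM: z² cancels, leaving linear equations in x and y:
-204.6 x − 31.8 y = -23911.40
-30.8 x − 250.6 y = -33615.53
Solving: x ≈ 97.890, y ≈ 122.109 km (keep extra digits for the depth step; rounded: 97.9, 122.1).
Then from the COR sphere: z² = 117.73² − (x − 16.8)² − (y − 51.4)² with x = 97.890, y = 122.109, so z ≈ 47.802 ≈ 47.8 km.
Check against CMB (with the unrounded solution): distance 91.76 ≈ 91.76 km. ✓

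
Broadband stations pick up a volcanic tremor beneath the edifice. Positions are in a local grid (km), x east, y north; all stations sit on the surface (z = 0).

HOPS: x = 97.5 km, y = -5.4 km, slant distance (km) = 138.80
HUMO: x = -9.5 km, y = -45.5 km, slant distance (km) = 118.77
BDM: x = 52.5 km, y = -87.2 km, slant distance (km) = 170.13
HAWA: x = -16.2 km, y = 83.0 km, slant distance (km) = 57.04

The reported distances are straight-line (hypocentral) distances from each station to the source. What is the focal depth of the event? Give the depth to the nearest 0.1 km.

Each station gives a sphere (x−x_i)² + (y−y_i)² + z² = d_i² (stations at z=0).
Subtracting the HOPS sphere from HUMO and BDM: z² cancels, leaving linear equations in x and y:
-214.0 x − 80.2 y = -2215.78
-90.0 x − 163.6 y = -8854.10
Solving: x ≈ -12.507, y ≈ 61.001 km (keep extra digits for the depth step; rounded: -12.5, 61.0).
Then from the HOPS sphere: z² = 138.80² − (x − 97.5)² − (y + 5.4)² with x = -12.507, y = 61.001, so z ≈ 52.486 ≈ 52.5 km.
Check against HAWA (with the unrounded solution): distance 57.03 ≈ 57.04 km. ✓

52.5 km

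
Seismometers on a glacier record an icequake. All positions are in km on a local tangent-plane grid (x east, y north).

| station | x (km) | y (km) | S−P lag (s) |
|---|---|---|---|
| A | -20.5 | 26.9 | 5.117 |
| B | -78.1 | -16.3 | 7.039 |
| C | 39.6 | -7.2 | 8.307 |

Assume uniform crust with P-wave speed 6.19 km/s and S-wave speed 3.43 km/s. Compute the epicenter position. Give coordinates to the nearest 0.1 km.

Distance from S−P lag: d = Δt · v_P v_S / (v_P − v_S) = Δt · (6.19·3.43)/(6.19−3.43) ≈ 7.6926·Δt.
So d_A = 39.36, d_B = 54.15, d_C = 63.90 km.
Circle about each station: (x + 20.5)² + (y − 26.9)² = 39.36²; (x + 78.1)² + (y + 16.3)² = 54.15²; (x − 39.6)² + (y + 7.2)² = 63.90².
Subtracting pairs of circle equations eliminates x²+y² and gives linear equations (the radical axes):
-115.2 x − 86.4 y = 3838.43
120.2 x − 68.2 y = -2057.86
Solving the 2×2 system: x ≈ -24.1, y ≈ -12.3 km.
Check against A (with the unrounded x, y): √((x + 20.5)²+(y − 26.9)²) = 39.36 ≈ 39.36 km. ✓

-24.1 km east, -12.3 km north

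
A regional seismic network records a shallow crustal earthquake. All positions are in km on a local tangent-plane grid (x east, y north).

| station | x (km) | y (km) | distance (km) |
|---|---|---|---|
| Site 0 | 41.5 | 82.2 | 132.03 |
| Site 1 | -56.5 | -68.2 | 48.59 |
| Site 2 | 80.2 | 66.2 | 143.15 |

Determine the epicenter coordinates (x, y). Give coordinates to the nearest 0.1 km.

x ≈ -23.0 km, y ≈ -33.0 km

Circle about each station: (x − 41.5)² + (y − 82.2)² = 132.03²; (x + 56.5)² + (y + 68.2)² = 48.59²; (x − 80.2)² + (y − 66.2)² = 143.15².
Subtracting pairs of circle equations eliminates x²+y² and gives linear equations (the radical axes):
-196.0 x − 300.8 y = 14435.33
77.4 x − 32.0 y = -724.61
Solving the 2×2 system: x ≈ -23.0, y ≈ -33.0 km.
Check against Site 0 (with the unrounded x, y): √((x − 41.5)²+(y − 82.2)²) = 132.03 ≈ 132.03 km. ✓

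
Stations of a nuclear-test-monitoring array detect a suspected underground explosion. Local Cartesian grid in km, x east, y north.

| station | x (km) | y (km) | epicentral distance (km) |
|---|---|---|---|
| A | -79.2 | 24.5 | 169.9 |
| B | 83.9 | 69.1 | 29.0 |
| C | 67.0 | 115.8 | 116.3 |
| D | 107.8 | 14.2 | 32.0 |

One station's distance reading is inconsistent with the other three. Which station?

Solve using three stations at a time. Using A, B, D (subtract circle equations pairwise → linear system) gives (x, y) ≈ (89.9, 40.7).
Distances from that point to each station vs reported:
  A: calculated 169.9 vs reported 169.9 → residual 0.0 km
  B: calculated 29.0 vs reported 29.0 → residual 0.0 km
  C: calculated 78.5 vs reported 116.3 → residual 37.8 km
  D: calculated 32.0 vs reported 32.0 → residual 0.0 km
A, B, D are mutually consistent (residuals ≈ 0); C is off by 37.8 km.

C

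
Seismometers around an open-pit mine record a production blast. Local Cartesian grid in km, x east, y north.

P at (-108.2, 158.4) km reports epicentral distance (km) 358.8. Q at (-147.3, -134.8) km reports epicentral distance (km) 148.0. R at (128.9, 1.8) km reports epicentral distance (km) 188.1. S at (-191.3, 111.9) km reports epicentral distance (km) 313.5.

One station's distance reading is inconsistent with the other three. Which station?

Solve using three stations at a time. Using Q, R, S (subtract circle equations pairwise → linear system) gives (x, y) ≈ (0.7, -135.9).
Distances from that point to each station vs reported:
  P: calculated 313.8 vs reported 358.8 → residual 45.0 km
  Q: calculated 148.0 vs reported 148.0 → residual 0.0 km
  R: calculated 188.1 vs reported 188.1 → residual 0.0 km
  S: calculated 313.5 vs reported 313.5 → residual 0.0 km
Q, R, S are mutually consistent (residuals ≈ 0); P is off by 45.0 km.

P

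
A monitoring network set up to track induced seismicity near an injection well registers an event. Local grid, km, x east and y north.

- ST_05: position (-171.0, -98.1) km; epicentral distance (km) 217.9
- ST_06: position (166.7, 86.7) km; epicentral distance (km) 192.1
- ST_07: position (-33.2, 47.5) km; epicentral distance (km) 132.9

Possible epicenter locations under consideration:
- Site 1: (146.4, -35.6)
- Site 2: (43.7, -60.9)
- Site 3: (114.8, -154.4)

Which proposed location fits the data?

For each candidate, compare |candidate − station| to the reported distance:
Site 1: residuals ST_05 105.6, ST_06 68.1, ST_07 65.0 → max 105.6 km
Site 2: residuals ST_05 0.0, ST_06 0.0, ST_07 0.0 → max 0.0 km
Site 3: residuals ST_05 73.4, ST_06 54.5, ST_07 117.4 → max 117.4 km
Only Site 2 has all residuals ≈ 0.

Site 2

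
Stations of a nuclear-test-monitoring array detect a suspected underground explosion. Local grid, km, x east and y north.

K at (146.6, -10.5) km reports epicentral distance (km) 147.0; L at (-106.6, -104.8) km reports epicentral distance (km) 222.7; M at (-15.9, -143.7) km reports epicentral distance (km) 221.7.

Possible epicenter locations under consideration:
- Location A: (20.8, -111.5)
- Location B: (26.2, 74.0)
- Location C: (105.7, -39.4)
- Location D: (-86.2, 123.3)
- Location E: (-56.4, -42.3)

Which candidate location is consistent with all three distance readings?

Location B

For each candidate, compare |candidate − station| to the reported distance:
Location A: residuals K 14.3, L 95.1, M 172.9 → max 172.9 km
Location B: residuals K 0.1, L 0.0, M 0.0 → max 0.1 km
Location C: residuals K 96.9, L 0.6, M 61.5 → max 96.9 km
Location D: residuals K 121.5, L 6.3, M 54.4 → max 121.5 km
Location E: residuals K 58.5, L 142.5, M 112.5 → max 142.5 km
Only Location B has all residuals ≈ 0.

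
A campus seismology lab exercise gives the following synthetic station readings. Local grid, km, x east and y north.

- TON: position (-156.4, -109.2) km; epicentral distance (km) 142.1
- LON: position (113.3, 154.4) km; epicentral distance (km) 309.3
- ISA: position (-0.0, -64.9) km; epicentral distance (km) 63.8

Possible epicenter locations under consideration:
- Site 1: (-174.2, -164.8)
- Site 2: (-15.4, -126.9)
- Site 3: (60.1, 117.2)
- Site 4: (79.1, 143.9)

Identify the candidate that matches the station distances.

Site 2

For each candidate, compare |candidate − station| to the reported distance:
Site 1: residuals TON 83.7, LON 120.3, ISA 137.0 → max 137.0 km
Site 2: residuals TON 0.0, LON 0.0, ISA 0.1 → max 0.1 km
Site 3: residuals TON 171.2, LON 244.4, ISA 128.0 → max 244.4 km
Site 4: residuals TON 203.6, LON 273.5, ISA 159.5 → max 273.5 km
Only Site 2 has all residuals ≈ 0.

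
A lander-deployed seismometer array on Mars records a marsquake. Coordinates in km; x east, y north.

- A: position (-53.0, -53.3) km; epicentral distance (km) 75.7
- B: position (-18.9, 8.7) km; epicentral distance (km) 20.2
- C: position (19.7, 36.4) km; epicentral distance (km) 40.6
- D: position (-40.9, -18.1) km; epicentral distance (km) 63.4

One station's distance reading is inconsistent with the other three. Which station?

Solve using three stations at a time. Using A, B, C (subtract circle equations pairwise → linear system) gives (x, y) ≈ (-0.2, 0.9).
Distances from that point to each station vs reported:
  A: calculated 75.7 vs reported 75.7 → residual 0.0 km
  B: calculated 20.3 vs reported 20.2 → residual 0.1 km
  C: calculated 40.6 vs reported 40.6 → residual 0.0 km
  D: calculated 45.0 vs reported 63.4 → residual 18.4 km
A, B, C are mutually consistent (residuals ≈ 0); D is off by 18.4 km.

D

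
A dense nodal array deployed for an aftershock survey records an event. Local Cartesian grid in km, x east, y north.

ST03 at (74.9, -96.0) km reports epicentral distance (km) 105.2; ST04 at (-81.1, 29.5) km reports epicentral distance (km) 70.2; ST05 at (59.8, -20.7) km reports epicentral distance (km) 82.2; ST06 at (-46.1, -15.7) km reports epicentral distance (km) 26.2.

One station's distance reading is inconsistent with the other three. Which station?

Solve using three stations at a time. Using ST04, ST05, ST06 (subtract circle equations pairwise → linear system) gives (x, y) ≈ (-21.3, -7.3).
Distances from that point to each station vs reported:
  ST03: calculated 130.9 vs reported 105.2 → residual 25.7 km
  ST04: calculated 70.2 vs reported 70.2 → residual 0.0 km
  ST05: calculated 82.2 vs reported 82.2 → residual 0.0 km
  ST06: calculated 26.2 vs reported 26.2 → residual 0.0 km
ST04, ST05, ST06 are mutually consistent (residuals ≈ 0); ST03 is off by 25.7 km.

ST03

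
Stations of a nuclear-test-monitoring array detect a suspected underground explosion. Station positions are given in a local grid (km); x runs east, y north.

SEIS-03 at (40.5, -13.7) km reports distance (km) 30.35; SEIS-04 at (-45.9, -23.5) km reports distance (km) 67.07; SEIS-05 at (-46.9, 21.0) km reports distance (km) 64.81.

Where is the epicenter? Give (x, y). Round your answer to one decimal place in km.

x ≈ 15.5 km, y ≈ 3.5 km

Circle about each station: (x − 40.5)² + (y + 13.7)² = 30.35²; (x + 45.9)² + (y + 23.5)² = 67.07²; (x + 46.9)² + (y − 21.0)² = 64.81².
Subtracting the SEIS-03 equation from the SEIS-04 and SEIS-05 equations removes the quadratic terms:
-172.8 x − 19.6 y = -2746.14
-174.8 x + 69.4 y = -2466.54
Solving the 2×2 system: x ≈ 15.5, y ≈ 3.5 km.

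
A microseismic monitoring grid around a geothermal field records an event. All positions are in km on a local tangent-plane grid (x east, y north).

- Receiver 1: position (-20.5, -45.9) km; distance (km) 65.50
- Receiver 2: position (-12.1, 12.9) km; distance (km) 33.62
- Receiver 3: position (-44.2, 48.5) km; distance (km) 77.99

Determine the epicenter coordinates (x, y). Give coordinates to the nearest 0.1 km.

Circle about each station: (x + 20.5)² + (y + 45.9)² = 65.50²; (x + 12.1)² + (y − 12.9)² = 33.62²; (x + 44.2)² + (y − 48.5)² = 77.99².
Subtracting pairs of circle equations eliminates x²+y² and gives linear equations (the radical axes):
16.8 x + 117.6 y = 945.71
-47.4 x + 188.8 y = -13.36
Solving the 2×2 system: x ≈ 20.6, y ≈ 5.1 km.
Check against Receiver 1 (with the unrounded x, y): √((x + 20.5)²+(y + 45.9)²) = 65.50 ≈ 65.50 km. ✓

20.6 km east, 5.1 km north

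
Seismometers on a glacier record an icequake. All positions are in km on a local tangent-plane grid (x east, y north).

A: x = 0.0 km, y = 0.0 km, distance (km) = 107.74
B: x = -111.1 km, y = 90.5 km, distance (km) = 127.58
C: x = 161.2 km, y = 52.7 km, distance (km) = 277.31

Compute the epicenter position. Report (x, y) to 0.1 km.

-101.3 km east, -36.7 km north

Circle about each station: x² + y² = 107.74²; (x + 111.1)² + (y − 90.5)² = 127.58²; (x − 161.2)² + (y − 52.7)² = 277.31².
Subtracting the A equation from the B and C equations removes the quadratic terms:
-222.2 x + 181.0 y = 15864.71
322.4 x + 105.4 y = -36530.20
Solving the 2×2 system: x ≈ -101.3, y ≈ -36.7 km.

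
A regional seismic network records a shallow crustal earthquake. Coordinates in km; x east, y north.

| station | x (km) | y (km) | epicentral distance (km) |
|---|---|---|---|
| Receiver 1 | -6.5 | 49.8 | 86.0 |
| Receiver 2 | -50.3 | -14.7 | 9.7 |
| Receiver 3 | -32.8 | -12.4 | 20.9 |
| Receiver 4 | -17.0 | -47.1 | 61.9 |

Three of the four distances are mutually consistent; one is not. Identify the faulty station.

Solve using three stations at a time. Using Receiver 1, Receiver 2, Receiver 3 (subtract circle equations pairwise → linear system) gives (x, y) ≈ (-49.9, -24.4).
Distances from that point to each station vs reported:
  Receiver 1: calculated 86.0 vs reported 86.0 → residual 0.0 km
  Receiver 2: calculated 9.8 vs reported 9.7 → residual 0.1 km
  Receiver 3: calculated 20.9 vs reported 20.9 → residual 0.0 km
  Receiver 4: calculated 40.0 vs reported 61.9 → residual 21.9 km
Receiver 1, Receiver 2, Receiver 3 are mutually consistent (residuals ≈ 0); Receiver 4 is off by 21.9 km.

Receiver 4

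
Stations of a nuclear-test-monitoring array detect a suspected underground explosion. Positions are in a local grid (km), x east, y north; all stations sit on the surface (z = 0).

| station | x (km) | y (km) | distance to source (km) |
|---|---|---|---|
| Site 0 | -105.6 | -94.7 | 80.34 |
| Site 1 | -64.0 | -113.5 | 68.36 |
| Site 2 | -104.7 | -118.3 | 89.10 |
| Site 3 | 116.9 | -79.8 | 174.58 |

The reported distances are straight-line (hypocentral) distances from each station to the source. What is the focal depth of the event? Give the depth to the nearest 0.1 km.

Each station gives a sphere (x−x_i)² + (y−y_i)² + z² = d_i² (stations at z=0).
Subtracting the Site 0 sphere from Site 1 and Site 2: z² cancels, leaving linear equations in x and y:
83.2 x − 37.6 y = -1359.77
1.8 x − 47.2 y = 3353.24
Solving: x ≈ -49.299, y ≈ -72.923 km (keep extra digits for the depth step; rounded: -49.3, -72.9).
Then from the Site 0 sphere: z² = 80.34² − (x + 105.6)² − (y + 94.7)² with x = -49.299, y = -72.923, so z ≈ 53.014 ≈ 53.0 km.

z ≈ 53.0 km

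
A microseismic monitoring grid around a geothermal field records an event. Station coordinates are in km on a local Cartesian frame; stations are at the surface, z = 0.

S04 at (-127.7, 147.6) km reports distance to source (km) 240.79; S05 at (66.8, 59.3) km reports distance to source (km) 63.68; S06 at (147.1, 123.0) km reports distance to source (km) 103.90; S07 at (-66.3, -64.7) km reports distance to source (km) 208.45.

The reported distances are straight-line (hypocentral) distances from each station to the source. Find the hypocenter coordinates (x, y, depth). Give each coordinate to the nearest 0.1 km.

Each station gives a sphere (x−x_i)² + (y−y_i)² + z² = d_i² (stations at z=0).
Subtracting the S04 sphere from S05 and S06: z² cancels, leaving linear equations in x and y:
389.0 x − 176.6 y = 23810.36
549.6 x − 49.2 y = 45858.97
Solving: x ≈ 88.901, y ≈ 60.998 km (keep extra digits for the depth step; rounded: 88.9, 61.0).
Then from the S04 sphere: z² = 240.79² − (x + 127.7)² − (y − 147.6)² with x = 88.901, y = 60.998, so z ≈ 59.699 ≈ 59.7 km.

x ≈ 88.9 km, y ≈ 61.0 km, depth ≈ 59.7 km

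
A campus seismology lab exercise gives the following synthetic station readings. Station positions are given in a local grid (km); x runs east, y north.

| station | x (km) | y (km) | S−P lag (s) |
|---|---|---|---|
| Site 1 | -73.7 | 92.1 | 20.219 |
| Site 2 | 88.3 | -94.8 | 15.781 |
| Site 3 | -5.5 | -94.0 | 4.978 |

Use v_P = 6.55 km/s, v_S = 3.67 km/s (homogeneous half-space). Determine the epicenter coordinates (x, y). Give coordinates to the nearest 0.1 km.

Distance from S−P lag: d = Δt · v_P v_S / (v_P − v_S) = Δt · (6.55·3.67)/(6.55−3.67) ≈ 8.3467·Δt.
So d_Site 1 = 168.76, d_Site 2 = 131.72, d_Site 3 = 41.55 km.
Circle about each station: (x + 73.7)² + (y − 92.1)² = 168.76²; (x − 88.3)² + (y + 94.8)² = 131.72²; (x + 5.5)² + (y + 94.0)² = 41.55².
Subtracting the Site 1 equation from the Site 2 and Site 3 equations removes the quadratic terms:
324.0 x − 373.8 y = 13999.61
136.4 x − 372.2 y = 21705.69
Solving the 2×2 system: x ≈ -41.7, y ≈ -73.6 km.

x ≈ -41.7 km, y ≈ -73.6 km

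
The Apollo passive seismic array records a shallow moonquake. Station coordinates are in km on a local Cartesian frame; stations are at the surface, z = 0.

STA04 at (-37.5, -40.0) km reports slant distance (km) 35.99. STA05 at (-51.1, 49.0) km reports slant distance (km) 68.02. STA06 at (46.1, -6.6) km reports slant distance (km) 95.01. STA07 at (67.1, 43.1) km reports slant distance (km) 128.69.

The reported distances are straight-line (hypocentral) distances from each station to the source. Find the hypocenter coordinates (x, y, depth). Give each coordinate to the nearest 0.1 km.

(-45.5, -14.4, 24.0)

Each station gives a sphere (x−x_i)² + (y−y_i)² + z² = d_i² (stations at z=0).
Subtracting the STA04 sphere from STA05 and STA06: z² cancels, leaving linear equations in x and y:
-27.2 x + 178.0 y = -1325.48
167.2 x + 66.8 y = -8569.10
Solving: x ≈ -45.498, y ≈ -14.399 km (keep extra digits for the depth step; rounded: -45.5, -14.4).
Then from the STA04 sphere: z² = 35.99² − (x + 37.5)² − (y + 40.0)² with x = -45.498, y = -14.399, so z ≈ 23.998 ≈ 24.0 km.
Check against STA07 (with the unrounded solution): distance 128.69 ≈ 128.69 km. ✓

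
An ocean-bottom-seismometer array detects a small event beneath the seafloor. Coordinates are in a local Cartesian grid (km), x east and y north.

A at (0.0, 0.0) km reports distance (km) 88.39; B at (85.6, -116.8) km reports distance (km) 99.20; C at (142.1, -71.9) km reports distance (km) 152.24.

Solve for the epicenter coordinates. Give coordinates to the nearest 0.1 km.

(-9.3, -87.9)

Circle about each station: x² + y² = 88.39²; (x − 85.6)² + (y + 116.8)² = 99.20²; (x − 142.1)² + (y + 71.9)² = 152.24².
Subtracting the A equation from the B and C equations removes the quadratic terms:
171.2 x − 233.6 y = 18941.75
284.2 x − 143.8 y = 9997.79
Solving the 2×2 system: x ≈ -9.3, y ≈ -87.9 km.
Check against A (with the unrounded x, y): √(x²+y²) = 88.39 ≈ 88.39 km. ✓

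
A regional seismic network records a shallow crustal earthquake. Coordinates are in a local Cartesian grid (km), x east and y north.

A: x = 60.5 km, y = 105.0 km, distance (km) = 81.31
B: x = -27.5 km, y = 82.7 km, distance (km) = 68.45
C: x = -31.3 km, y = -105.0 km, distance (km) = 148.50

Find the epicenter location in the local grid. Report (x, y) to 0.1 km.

Circle about each station: (x − 60.5)² + (y − 105.0)² = 81.31²; (x + 27.5)² + (y − 82.7)² = 68.45²; (x + 31.3)² + (y + 105.0)² = 148.50².
Subtracting pairs of circle equations eliminates x²+y² and gives linear equations (the radical axes):
-176.0 x − 44.6 y = -5163.80
-183.6 x − 420.0 y = -18121.49
Solving the 2×2 system: x ≈ 20.7, y ≈ 34.1 km.
Check against A (with the unrounded x, y): √((x − 60.5)²+(y − 105.0)²) = 81.31 ≈ 81.31 km. ✓

(20.7, 34.1)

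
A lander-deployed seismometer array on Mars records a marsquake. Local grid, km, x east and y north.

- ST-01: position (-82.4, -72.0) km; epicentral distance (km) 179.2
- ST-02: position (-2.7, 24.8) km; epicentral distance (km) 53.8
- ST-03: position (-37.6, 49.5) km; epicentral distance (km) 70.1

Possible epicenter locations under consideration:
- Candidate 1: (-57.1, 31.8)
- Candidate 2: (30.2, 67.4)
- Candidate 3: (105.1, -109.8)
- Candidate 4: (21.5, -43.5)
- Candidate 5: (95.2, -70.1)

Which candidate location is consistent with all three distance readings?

For each candidate, compare |candidate − station| to the reported distance:
Candidate 1: residuals ST-01 72.4, ST-02 1.0, ST-03 43.8 → max 72.4 km
Candidate 2: residuals ST-01 0.0, ST-02 0.0, ST-03 0.0 → max 0.0 km
Candidate 3: residuals ST-01 12.1, ST-02 118.6, ST-03 143.8 → max 143.8 km
Candidate 4: residuals ST-01 71.5, ST-02 18.7, ST-03 40.1 → max 71.5 km
Candidate 5: residuals ST-01 1.6, ST-02 82.5, ST-03 108.6 → max 108.6 km
Only Candidate 2 has all residuals ≈ 0.

Candidate 2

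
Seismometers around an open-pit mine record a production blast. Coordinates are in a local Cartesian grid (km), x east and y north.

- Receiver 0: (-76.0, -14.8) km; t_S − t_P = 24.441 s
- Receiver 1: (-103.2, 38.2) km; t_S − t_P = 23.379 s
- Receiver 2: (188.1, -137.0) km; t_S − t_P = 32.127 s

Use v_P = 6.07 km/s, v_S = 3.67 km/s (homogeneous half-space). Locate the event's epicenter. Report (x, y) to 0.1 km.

Distance from S−P lag: d = Δt · v_P v_S / (v_P − v_S) = Δt · (6.07·3.67)/(6.07−3.67) ≈ 9.2820·Δt.
So d_Receiver 0 = 226.86, d_Receiver 1 = 217.00, d_Receiver 2 = 298.20 km.
Circle about each station: (x + 76.0)² + (y + 14.8)² = 226.86²; (x + 103.2)² + (y − 38.2)² = 217.00²; (x − 188.1)² + (y + 137.0)² = 298.20².
Subtracting pairs of circle equations eliminates x²+y² and gives linear equations (the radical axes):
-54.4 x + 106.0 y = 10490.90
528.2 x − 244.4 y = 10697.79
Solving the 2×2 system: x ≈ 86.6, y ≈ 143.4 km.
Check against Receiver 0 (with the unrounded x, y): √((x + 76.0)²+(y + 14.8)²) = 226.89 ≈ 226.86 km. ✓

(86.6, 143.4)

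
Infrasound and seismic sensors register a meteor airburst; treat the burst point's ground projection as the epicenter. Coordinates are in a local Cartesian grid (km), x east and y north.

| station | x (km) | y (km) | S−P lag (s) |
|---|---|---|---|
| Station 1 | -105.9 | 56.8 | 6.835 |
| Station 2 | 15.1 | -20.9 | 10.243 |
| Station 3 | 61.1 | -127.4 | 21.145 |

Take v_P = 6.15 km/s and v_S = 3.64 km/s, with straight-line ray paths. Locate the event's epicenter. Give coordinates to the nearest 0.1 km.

Distance from S−P lag: d = Δt · v_P v_S / (v_P − v_S) = Δt · (6.15·3.64)/(6.15−3.64) ≈ 8.9187·Δt.
So d_Station 1 = 60.96, d_Station 2 = 91.35, d_Station 3 = 188.59 km.
Circle about each station: (x + 105.9)² + (y − 56.8)² = 60.96²; (x − 15.1)² + (y + 20.9)² = 91.35²; (x − 61.1)² + (y + 127.4)² = 188.59².
Subtracting pairs of circle equations eliminates x²+y² and gives linear equations (the radical axes):
242.0 x − 155.4 y = -18404.93
334.0 x − 368.4 y = -26327.15
Solving the 2×2 system: x ≈ -72.2, y ≈ 6.0 km.
Check against Station 1 (with the unrounded x, y): √((x + 105.9)²+(y − 56.8)²) = 60.96 ≈ 60.96 km. ✓

x ≈ -72.2 km, y ≈ 6.0 km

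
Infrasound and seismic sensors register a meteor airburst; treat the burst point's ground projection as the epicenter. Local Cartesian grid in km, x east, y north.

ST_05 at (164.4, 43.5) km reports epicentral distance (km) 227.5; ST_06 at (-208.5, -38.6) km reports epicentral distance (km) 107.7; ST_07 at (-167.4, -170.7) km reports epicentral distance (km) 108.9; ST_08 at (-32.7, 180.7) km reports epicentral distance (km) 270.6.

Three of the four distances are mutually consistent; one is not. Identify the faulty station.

ST_05

Solve using three stations at a time. Using ST_06, ST_07, ST_08 (subtract circle equations pairwise → linear system) gives (x, y) ≈ (-108.7, -79.0).
Distances from that point to each station vs reported:
  ST_05: calculated 299.3 vs reported 227.5 → residual 71.8 km
  ST_06: calculated 107.7 vs reported 107.7 → residual 0.0 km
  ST_07: calculated 108.9 vs reported 108.9 → residual 0.0 km
  ST_08: calculated 270.6 vs reported 270.6 → residual 0.0 km
ST_06, ST_07, ST_08 are mutually consistent (residuals ≈ 0); ST_05 is off by 71.8 km.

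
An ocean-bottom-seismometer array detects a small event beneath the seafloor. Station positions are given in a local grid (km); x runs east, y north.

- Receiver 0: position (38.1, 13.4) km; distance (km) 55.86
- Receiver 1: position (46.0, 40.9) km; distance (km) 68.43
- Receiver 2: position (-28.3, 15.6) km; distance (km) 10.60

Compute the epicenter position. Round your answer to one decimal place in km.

-17.7 km east, 15.9 km north

Circle about each station: (x − 38.1)² + (y − 13.4)² = 55.86²; (x − 46.0)² + (y − 40.9)² = 68.43²; (x + 28.3)² + (y − 15.6)² = 10.60².
Subtracting pairs of circle equations eliminates x²+y² and gives linear equations (the radical axes):
15.8 x + 55.0 y = 595.31
-132.8 x + 4.4 y = 2421.06
Solving the 2×2 system: x ≈ -17.7, y ≈ 15.9 km.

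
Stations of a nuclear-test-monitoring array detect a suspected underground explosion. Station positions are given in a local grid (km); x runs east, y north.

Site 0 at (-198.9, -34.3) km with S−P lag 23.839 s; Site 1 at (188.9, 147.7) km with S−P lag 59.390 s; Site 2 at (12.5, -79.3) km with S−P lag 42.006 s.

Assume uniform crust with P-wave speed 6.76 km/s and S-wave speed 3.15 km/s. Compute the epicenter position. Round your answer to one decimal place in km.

-158.2 km east, 100.3 km north

Distance from S−P lag: d = Δt · v_P v_S / (v_P − v_S) = Δt · (6.76·3.15)/(6.76−3.15) ≈ 5.8986·Δt.
So d_Site 0 = 140.62, d_Site 1 = 350.32, d_Site 2 = 247.78 km.
Circle about each station: (x + 198.9)² + (y + 34.3)² = 140.62²; (x − 188.9)² + (y − 147.7)² = 350.32²; (x − 12.5)² + (y + 79.3)² = 247.78².
Subtracting the Site 0 equation from the Site 1 and Site 2 equations removes the quadratic terms:
775.6 x + 364.0 y = -86189.32
422.8 x − 90.0 y = -75913.90
Solving the 2×2 system: x ≈ -158.2, y ≈ 100.3 km.
Check against Site 0 (with the unrounded x, y): √((x + 198.9)²+(y + 34.3)²) = 140.62 ≈ 140.62 km. ✓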